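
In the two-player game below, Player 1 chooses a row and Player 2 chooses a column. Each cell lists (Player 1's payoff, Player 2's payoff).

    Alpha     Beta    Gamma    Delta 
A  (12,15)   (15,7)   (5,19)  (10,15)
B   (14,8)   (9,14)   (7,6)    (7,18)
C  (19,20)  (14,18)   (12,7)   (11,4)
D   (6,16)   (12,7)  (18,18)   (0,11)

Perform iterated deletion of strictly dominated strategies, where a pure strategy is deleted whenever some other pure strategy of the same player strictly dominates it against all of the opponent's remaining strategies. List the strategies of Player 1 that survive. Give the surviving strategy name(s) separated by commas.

Row B is eliminated: C beats it against every remaining column (Alpha: 19>14, Beta: 14>9, Gamma: 12>7, Delta: 11>7).
Column Beta is eliminated: Alpha beats it against every remaining row (A: 15>7, C: 20>18, D: 16>7).
For Player 1, C strictly dominates A on the remaining columns (Alpha: 19>12, Gamma: 12>5, Delta: 11>10); eliminate A.
Column Delta is eliminated: Alpha beats it against every remaining row (C: 20>4, D: 16>11).
Among the remaining strategies, none is strictly dominated by another pure strategy of the same player, so the elimination stops.
Surviving strategies — Player 1: {C, D}; Player 2: {Alpha, Gamma}.

C, D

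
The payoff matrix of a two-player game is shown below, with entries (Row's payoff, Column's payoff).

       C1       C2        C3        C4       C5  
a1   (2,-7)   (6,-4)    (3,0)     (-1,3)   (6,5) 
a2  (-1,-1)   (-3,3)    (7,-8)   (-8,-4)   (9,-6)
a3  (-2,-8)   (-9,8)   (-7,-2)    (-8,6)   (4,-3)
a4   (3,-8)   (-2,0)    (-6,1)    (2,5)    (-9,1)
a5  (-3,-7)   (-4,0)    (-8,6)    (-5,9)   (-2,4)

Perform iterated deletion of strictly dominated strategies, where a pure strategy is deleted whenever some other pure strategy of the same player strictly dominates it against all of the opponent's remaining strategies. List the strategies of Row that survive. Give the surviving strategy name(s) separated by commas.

For Row, a1 strictly dominates a3 on the remaining columns (C1: 2>-2, C2: 6>-9, C3: 3>-7, C4: -1>-8, C5: 6>4); eliminate a3.
Row a5 is eliminated: a1 beats it against every remaining column (C1: 2>-3, C2: 6>-4, C3: 3>-8, C4: -1>-5, C5: 6>-2).
Column C1 is eliminated: C2 beats it against every remaining row (a1: -4>-7, a2: 3>-1, a4: 0>-8).
For Column, C4 strictly dominates C3 on the remaining rows (a1: 3>0, a2: -4>-8, a4: 5>1); eliminate C3.
Among the remaining strategies, none is strictly dominated by another pure strategy of the same player, so the elimination stops.
Surviving strategies — Row: {a1, a2, a4}; Column: {C2, C4, C5}.

a1, a2, a4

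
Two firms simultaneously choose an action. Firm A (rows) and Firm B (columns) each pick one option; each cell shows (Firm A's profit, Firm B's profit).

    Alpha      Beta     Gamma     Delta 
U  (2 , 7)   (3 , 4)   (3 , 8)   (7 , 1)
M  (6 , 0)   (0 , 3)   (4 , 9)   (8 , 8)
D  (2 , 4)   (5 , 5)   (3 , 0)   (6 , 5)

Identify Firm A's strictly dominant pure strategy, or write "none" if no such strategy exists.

U fails to dominate M at Alpha (2<6).
M fails to dominate U at Beta (0<3).
D fails to dominate U at Alpha (2=2).
No single strategy dominates all the others.

none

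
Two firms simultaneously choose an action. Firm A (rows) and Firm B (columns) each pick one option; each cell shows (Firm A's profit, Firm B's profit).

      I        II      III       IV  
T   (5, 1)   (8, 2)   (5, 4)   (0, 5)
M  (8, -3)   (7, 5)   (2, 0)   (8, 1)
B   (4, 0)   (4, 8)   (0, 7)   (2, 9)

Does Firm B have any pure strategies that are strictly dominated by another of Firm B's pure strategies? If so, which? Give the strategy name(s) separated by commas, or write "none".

I is strictly dominated by II (T: 2>1, M: 5>-3, B: 8>0).
II: no other strategy beats it everywhere (I at T (2>1); III at M (5>0); IV at M (5>1)).
III: dominated, since IV does at least as well everywhere (T: 5>4, M: 1>0, B: 9>7).
IV is not dominated — it holds its own against I at T (5>1); II at T (5>2); III at T (5>4).

I, III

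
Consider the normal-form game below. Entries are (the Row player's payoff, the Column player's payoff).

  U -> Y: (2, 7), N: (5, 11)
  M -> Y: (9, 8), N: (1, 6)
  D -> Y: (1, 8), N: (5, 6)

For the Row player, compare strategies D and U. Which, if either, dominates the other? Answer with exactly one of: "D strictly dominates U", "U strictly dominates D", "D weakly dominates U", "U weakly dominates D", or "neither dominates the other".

U weakly dominates D

D's payoffs vs U's, by the Column player's action — Y: 1<2, N: 5=5.
U is at least as good everywhere and strictly better somewhere (tied at N), so U weakly dominates D.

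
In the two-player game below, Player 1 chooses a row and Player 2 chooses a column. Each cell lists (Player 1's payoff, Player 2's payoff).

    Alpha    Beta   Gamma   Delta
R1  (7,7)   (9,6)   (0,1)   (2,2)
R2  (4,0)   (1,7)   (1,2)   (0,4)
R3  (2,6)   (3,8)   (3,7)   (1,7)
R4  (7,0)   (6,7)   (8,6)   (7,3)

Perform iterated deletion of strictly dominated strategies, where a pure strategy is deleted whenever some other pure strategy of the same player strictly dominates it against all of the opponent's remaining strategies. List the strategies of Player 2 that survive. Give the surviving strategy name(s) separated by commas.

Player 1's strategy R2 is strictly dominated by R4 (Alpha: 7>4, Beta: 6>1, Gamma: 8>1, Delta: 7>0) and is removed.
For Player 1, R4 strictly dominates R3 on the remaining columns (Alpha: 7>2, Beta: 6>3, Gamma: 8>3, Delta: 7>1); eliminate R3.
Player 2's strategy Gamma is strictly dominated by Beta (R1: 6>1, R4: 7>6) and is removed.
For Player 2, Beta strictly dominates Delta on the remaining rows (R1: 6>2, R4: 7>3); eliminate Delta.
Among the remaining strategies, none is strictly dominated by another pure strategy of the same player, so the elimination stops.
Surviving strategies — Player 1: {R1, R4}; Player 2: {Alpha, Beta}.

Alpha, Beta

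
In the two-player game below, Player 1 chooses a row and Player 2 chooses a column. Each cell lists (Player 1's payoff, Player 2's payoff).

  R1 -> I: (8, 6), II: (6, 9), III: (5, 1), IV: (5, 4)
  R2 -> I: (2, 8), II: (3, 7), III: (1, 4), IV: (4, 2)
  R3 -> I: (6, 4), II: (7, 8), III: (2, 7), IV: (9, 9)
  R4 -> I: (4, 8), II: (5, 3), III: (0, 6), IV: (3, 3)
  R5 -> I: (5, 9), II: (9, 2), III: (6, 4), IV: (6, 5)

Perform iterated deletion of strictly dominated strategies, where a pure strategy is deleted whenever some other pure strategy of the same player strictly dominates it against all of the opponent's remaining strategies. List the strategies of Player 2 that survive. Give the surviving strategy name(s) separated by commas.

I, II, IV

Row R2 is eliminated: R1 beats it against every remaining column (I: 8>2, II: 6>3, III: 5>1, IV: 5>4).
For Player 1, R1 strictly dominates R4 on the remaining columns (I: 8>4, II: 6>5, III: 5>0, IV: 5>3); eliminate R4.
Column III is eliminated: IV beats it against every remaining row (R1: 4>1, R3: 9>7, R5: 5>4).
Among the remaining strategies, none is strictly dominated by another pure strategy of the same player, so the elimination stops.
Surviving strategies — Player 1: {R1, R3, R5}; Player 2: {I, II, IV}.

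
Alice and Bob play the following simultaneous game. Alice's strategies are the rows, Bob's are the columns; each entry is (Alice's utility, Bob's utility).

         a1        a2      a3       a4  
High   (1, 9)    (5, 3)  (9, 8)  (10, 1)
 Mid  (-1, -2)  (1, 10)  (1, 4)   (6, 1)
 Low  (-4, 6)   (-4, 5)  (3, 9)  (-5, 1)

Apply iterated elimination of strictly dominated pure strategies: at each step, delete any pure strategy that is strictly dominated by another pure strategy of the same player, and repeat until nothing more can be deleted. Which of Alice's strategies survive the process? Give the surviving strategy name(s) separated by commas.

High

For Alice, High strictly dominates Mid on the remaining columns (a1: 1>-1, a2: 5>1, a3: 9>1, a4: 10>6); eliminate Mid.
For Alice, High strictly dominates Low on the remaining columns (a1: 1>-4, a2: 5>-4, a3: 9>3, a4: 10>-5); eliminate Low.
For Bob, a1 strictly dominates a2 on the remaining rows (High: 9>3); eliminate a2.
Bob's strategy a3 is strictly dominated by a1 (High: 9>8) and is removed.
Bob's strategy a4 is strictly dominated by a1 (High: 9>1) and is removed.
Among the remaining strategies, none is strictly dominated by another pure strategy of the same player, so the elimination stops.
Surviving strategies — Alice: {High}; Bob: {a1}.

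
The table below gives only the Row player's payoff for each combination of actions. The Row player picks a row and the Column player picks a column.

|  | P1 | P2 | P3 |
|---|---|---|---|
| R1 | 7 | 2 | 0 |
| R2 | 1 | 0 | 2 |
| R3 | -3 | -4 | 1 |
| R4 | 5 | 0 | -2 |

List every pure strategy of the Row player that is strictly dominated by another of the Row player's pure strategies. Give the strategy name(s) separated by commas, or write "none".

R1 is not dominated — it holds its own against R2 at P1 (7>1); R3 at P1 (7>-3); R4 at P1 (7>5).
R2: no other strategy beats it everywhere (R1 at P3 (2>0); R3 at P1 (1>-3); R4 at P2 (0=0)).
R3: dominated, since R2 does at least as well everywhere (P1: 1>-3, P2: 0>-4, P3: 2>1).
R1 strictly dominates R4 — P1: 7>5, P2: 2>0, P3: 0>-2.

R3, R4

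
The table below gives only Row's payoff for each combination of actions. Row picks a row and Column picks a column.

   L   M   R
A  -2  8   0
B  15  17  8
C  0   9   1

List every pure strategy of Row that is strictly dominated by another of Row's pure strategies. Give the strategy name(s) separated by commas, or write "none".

B strictly dominates A — L: 15>-2, M: 17>8, R: 8>0.
B: no other strategy beats it everywhere (A at L (15>-2); C at L (15>0)).
B strictly dominates C — L: 15>0, M: 17>9, R: 8>1.

A, C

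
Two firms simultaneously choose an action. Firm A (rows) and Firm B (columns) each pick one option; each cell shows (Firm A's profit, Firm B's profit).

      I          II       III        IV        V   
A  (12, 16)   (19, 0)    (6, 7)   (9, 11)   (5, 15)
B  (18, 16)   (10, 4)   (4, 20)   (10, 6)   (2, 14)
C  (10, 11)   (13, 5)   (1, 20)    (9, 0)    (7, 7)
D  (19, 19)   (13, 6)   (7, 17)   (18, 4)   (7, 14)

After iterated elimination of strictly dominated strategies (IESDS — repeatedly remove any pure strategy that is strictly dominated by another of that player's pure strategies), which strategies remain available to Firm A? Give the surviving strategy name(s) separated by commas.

D

Row B is eliminated: D beats it against every remaining column (I: 19>18, II: 13>10, III: 7>4, IV: 18>10, V: 7>2).
Firm B's strategy II is strictly dominated by I (A: 16>0, C: 11>5, D: 19>6) and is removed.
Row A is eliminated: D beats it against every remaining column (I: 19>12, III: 7>6, IV: 18>9, V: 7>5).
Column IV is eliminated: I beats it against every remaining row (C: 11>0, D: 19>4).
Column V is eliminated: I beats it against every remaining row (C: 11>7, D: 19>14).
Firm A's strategy C is strictly dominated by D (I: 19>10, III: 7>1) and is removed.
Column III is eliminated: I beats it against every remaining row (D: 19>17).
Among the remaining strategies, none is strictly dominated by another pure strategy of the same player, so the elimination stops.
Surviving strategies — Firm A: {D}; Firm B: {I}.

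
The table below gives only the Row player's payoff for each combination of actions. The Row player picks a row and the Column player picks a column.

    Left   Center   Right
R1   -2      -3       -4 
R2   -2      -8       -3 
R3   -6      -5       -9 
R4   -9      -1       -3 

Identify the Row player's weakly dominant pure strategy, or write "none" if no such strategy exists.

R1 fails to dominate R2 at Right (-4<-3).
R2 fails to dominate R1 at Center (-8<-3).
R3 fails to dominate R1 at Left (-6<-2).
R4 fails to dominate R1 at Left (-9<-2).
No single strategy dominates all the others.

none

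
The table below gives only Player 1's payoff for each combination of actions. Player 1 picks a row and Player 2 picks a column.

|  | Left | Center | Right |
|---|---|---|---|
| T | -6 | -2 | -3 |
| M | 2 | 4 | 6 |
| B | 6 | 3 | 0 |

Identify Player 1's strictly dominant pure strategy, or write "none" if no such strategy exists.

none

T fails to dominate M at Left (-6<2).
M fails to dominate B at Left (2<6).
B fails to dominate M at Center (3<4).
No single strategy dominates all the others.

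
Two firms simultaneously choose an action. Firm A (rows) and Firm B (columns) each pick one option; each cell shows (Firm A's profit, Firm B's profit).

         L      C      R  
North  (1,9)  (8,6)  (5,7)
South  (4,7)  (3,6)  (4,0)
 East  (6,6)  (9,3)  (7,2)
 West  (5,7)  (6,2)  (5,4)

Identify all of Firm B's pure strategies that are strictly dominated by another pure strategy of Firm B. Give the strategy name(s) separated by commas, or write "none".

C, R

L: no other strategy beats it everywhere (C at North (9>6); R at North (9>7)).
C is strictly dominated by L (North: 9>6, South: 7>6, East: 6>3, West: 7>2).
L strictly dominates R — North: 9>7, South: 7>0, East: 6>2, West: 7>4.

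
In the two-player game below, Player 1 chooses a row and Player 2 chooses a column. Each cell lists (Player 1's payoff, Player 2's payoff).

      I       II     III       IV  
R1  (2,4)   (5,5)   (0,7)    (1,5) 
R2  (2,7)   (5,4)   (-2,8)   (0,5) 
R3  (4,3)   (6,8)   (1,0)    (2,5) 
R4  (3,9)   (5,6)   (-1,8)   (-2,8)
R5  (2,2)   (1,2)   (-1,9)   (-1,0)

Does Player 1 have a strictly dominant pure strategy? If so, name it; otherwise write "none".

R3 vs R1: I: 4>2, II: 6>5, III: 1>0, IV: 2>1.
R3 vs R2: I: 4>2, II: 6>5, III: 1>-2, IV: 2>0.
R3 vs R4: I: 4>3, II: 6>5, III: 1>-1, IV: 2>-2.
R3 vs R5: I: 4>2, II: 6>1, III: 1>-1, IV: 2>-1.
R3 strictly beats every other strategy against every opponent action, so it is strictly dominant.

R3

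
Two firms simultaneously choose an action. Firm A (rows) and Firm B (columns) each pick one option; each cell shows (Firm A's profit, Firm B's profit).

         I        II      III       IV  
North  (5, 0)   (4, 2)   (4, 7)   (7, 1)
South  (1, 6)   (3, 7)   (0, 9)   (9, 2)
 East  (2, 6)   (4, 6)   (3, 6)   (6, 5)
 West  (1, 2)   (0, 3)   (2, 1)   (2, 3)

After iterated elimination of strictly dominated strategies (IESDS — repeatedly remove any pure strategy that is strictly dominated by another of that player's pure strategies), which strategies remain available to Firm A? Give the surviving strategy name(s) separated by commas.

Row West is eliminated: North beats it against every remaining column (I: 5>1, II: 4>0, III: 4>2, IV: 7>2).
Firm B's strategy IV is strictly dominated by II (North: 2>1, South: 7>2, East: 6>5) and is removed.
For Firm A, North strictly dominates South on the remaining columns (I: 5>1, II: 4>3, III: 4>0); eliminate South.
Among the remaining strategies, none is strictly dominated by another pure strategy of the same player, so the elimination stops.
Surviving strategies — Firm A: {North, East}; Firm B: {I, II, III}.

North, East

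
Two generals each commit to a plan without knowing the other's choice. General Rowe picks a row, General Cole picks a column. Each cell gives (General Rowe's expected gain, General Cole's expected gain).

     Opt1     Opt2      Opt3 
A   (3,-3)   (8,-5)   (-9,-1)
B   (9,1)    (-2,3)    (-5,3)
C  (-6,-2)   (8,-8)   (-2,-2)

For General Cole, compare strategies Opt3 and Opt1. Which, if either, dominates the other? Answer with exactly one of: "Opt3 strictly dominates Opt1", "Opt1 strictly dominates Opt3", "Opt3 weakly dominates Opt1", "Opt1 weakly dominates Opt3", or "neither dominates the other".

Compare Opt3 to Opt1 across each choice by General Rowe: A: -1>-3, B: 3>1, C: -2=-2.
Opt3 is at least as good everywhere and strictly better somewhere (tied only at C), so Opt3 weakly but not strictly dominates Opt1.

Opt3 weakly dominates Opt1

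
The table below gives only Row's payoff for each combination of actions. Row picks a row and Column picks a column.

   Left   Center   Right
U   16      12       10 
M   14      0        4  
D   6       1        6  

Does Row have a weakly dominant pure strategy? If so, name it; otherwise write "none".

U vs M: Left: 16>14, Center: 12>0, Right: 10>4.
U vs D: Left: 16>6, Center: 12>1, Right: 10>6.
U is at least as good as every other strategy against every opponent action, so it is weakly dominant.

U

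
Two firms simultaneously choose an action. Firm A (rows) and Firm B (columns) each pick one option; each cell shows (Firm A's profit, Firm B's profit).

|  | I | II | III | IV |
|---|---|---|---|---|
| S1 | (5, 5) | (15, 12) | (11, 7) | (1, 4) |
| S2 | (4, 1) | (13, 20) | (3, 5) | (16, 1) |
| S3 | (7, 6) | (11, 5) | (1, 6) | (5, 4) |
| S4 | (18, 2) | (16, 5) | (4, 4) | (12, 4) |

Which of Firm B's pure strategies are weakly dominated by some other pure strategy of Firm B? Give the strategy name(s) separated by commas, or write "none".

I, IV

III weakly dominates I — S1: 7>5, S2: 5>1, S3: 6=6, S4: 4>2.
II is not dominated — it holds its own against I at S1 (12>5); III at S1 (12>7); IV at S1 (12>4).
III is not dominated — it holds its own against I at S1 (7>5); II at S3 (6>5); IV at S1 (7>4).
IV is weakly dominated by II (S1: 12>4, S2: 20>1, S3: 5>4, S4: 5>4).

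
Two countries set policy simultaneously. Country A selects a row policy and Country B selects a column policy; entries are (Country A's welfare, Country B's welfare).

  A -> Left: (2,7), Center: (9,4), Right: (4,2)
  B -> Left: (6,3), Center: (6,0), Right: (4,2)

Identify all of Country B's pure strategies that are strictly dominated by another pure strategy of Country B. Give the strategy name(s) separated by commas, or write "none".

Center, Right

Left is not dominated — it holds its own against Center at A (7>4); Right at A (7>2).
Left strictly dominates Center — A: 7>4, B: 3>0.
Right is strictly dominated by Left (A: 7>2, B: 3>2).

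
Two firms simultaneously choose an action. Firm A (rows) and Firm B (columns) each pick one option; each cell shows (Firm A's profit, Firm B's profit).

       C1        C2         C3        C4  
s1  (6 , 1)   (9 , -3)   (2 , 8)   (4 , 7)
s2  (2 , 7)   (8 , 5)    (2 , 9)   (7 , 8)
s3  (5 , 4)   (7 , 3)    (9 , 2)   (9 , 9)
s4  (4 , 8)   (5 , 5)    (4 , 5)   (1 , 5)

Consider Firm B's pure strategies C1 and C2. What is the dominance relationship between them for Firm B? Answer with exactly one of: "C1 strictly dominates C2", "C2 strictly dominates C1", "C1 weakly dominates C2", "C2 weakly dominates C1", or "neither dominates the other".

Compare C1 to C2 across each opponent action: s1: 1>-3, s2: 7>5, s3: 4>3, s4: 8>5.
Every comparison favours C1, so C1 strictly dominates C2.

C1 strictly dominates C2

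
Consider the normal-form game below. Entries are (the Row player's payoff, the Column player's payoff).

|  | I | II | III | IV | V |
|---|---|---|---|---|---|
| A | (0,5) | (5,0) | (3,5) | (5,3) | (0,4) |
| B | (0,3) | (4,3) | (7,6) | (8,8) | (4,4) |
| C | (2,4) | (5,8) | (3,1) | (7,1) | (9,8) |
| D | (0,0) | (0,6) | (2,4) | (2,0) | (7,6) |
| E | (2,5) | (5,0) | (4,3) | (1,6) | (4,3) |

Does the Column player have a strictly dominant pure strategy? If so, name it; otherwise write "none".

I fails to dominate II at B (3=3).
II fails to dominate I at A (0<5).
III fails to dominate I at A (5=5).
IV fails to dominate I at A (3<5).
V fails to dominate I at A (4<5).
No single strategy dominates all the others.

none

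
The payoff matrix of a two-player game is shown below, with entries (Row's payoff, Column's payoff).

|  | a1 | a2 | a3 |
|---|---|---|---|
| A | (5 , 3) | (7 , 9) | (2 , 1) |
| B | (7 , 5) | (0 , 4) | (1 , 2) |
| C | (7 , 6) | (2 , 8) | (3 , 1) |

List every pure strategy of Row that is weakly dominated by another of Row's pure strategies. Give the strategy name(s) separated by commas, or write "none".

B

A: no other strategy beats it everywhere (B at a2 (7>0); C at a2 (7>2)).
C weakly dominates B — a1: 7=7, a2: 2>0, a3: 3>1.
C is not dominated — it holds its own against A at a1 (7>5); B at a2 (2>0).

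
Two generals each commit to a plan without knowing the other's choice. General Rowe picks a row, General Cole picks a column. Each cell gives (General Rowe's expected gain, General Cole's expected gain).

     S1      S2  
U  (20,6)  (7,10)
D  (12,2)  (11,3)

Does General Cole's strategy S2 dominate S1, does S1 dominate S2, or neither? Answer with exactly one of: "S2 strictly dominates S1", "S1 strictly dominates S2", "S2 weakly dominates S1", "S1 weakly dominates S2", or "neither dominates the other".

S2 strictly dominates S1

S2's payoffs vs S1's, by General Rowe's action — U: 10>6, D: 3>2.
S2 gives a strictly higher payoff against every action of General Rowe, so S2 strictly dominates S1.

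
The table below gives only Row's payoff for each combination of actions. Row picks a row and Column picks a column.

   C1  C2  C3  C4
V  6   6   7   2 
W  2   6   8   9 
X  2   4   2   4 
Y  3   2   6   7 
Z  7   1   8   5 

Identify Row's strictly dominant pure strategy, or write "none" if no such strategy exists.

V fails to dominate W at C2 (6=6).
W fails to dominate V at C1 (2<6).
X fails to dominate V at C1 (2<6).
Y fails to dominate V at C1 (3<6).
Z fails to dominate V at C2 (1<6).
No single strategy dominates all the others.

none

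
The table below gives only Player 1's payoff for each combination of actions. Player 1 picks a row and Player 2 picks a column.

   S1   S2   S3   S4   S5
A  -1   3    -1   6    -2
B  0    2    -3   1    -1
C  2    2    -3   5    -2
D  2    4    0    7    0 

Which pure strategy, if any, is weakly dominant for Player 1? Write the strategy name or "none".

D vs A: S1: 2>-1, S2: 4>3, S3: 0>-1, S4: 7>6, S5: 0>-2.
D vs B: S1: 2>0, S2: 4>2, S3: 0>-3, S4: 7>1, S5: 0>-1.
D vs C: S1: 2=2, S2: 4>2, S3: 0>-3, S4: 7>5, S5: 0>-2.
D is at least as good as every other strategy against every opponent action, so it is weakly dominant.

D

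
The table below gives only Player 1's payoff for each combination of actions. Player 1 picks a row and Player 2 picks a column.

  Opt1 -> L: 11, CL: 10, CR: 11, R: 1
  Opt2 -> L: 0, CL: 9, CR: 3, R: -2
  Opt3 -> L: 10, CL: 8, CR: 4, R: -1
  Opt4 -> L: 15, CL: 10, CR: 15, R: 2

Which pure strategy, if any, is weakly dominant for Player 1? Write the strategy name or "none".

Opt4

Opt4 vs Opt1: L: 15>11, CL: 10=10, CR: 15>11, R: 2>1.
Opt4 vs Opt2: L: 15>0, CL: 10>9, CR: 15>3, R: 2>-2.
Opt4 vs Opt3: L: 15>10, CL: 10>8, CR: 15>4, R: 2>-1.
Opt4 is at least as good as every other strategy against every opponent action, so it is weakly dominant.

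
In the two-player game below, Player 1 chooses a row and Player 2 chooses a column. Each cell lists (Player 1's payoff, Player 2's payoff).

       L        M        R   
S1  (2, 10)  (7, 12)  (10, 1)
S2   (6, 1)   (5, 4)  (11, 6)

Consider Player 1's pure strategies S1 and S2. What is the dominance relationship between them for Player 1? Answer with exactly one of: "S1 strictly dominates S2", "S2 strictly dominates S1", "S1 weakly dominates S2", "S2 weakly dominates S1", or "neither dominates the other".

S1's payoffs vs S2's, by Player 2's action — L: 2<6, M: 7>5, R: 10<11.
S1 does better at M but worse at L, R; neither strategy dominates the other.

neither dominates the other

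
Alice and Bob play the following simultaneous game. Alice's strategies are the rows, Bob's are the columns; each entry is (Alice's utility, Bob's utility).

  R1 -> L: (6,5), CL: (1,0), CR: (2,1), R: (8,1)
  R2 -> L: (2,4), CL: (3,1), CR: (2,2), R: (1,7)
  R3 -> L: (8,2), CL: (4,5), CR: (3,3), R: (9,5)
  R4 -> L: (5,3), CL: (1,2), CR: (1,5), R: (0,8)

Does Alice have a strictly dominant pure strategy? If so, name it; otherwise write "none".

R3 vs R1: L: 8>6, CL: 4>1, CR: 3>2, R: 9>8.
R3 vs R2: L: 8>2, CL: 4>3, CR: 3>2, R: 9>1.
R3 vs R4: L: 8>5, CL: 4>1, CR: 3>1, R: 9>0.
R3 strictly beats every other strategy against every opponent action, so it is strictly dominant.

R3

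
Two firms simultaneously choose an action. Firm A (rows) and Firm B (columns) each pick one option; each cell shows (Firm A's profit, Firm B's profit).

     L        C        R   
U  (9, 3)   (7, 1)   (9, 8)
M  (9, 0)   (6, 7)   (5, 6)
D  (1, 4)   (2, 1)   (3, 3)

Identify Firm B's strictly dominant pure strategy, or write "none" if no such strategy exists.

L fails to dominate C at M (0<7).
C fails to dominate L at U (1<3).
R fails to dominate L at D (3<4).
No single strategy dominates all the others.

none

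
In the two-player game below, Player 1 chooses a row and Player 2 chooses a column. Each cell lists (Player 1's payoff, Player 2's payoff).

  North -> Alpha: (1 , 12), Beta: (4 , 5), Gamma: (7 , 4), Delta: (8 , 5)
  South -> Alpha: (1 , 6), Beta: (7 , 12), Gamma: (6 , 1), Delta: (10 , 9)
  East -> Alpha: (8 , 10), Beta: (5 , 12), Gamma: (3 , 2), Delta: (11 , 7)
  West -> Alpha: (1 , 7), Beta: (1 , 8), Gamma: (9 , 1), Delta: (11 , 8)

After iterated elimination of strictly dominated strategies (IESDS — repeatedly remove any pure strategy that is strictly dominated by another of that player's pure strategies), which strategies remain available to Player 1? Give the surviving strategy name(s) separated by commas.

South, East, West

For Player 2, Alpha strictly dominates Gamma on the remaining rows (North: 12>4, South: 6>1, East: 10>2, West: 7>1); eliminate Gamma.
Row North is eliminated: East beats it against every remaining column (Alpha: 8>1, Beta: 5>4, Delta: 11>8).
Player 2's strategy Alpha is strictly dominated by Beta (South: 12>6, East: 12>10, West: 8>7) and is removed.
Among the remaining strategies, none is strictly dominated by another pure strategy of the same player, so the elimination stops.
Surviving strategies — Player 1: {South, East, West}; Player 2: {Beta, Delta}.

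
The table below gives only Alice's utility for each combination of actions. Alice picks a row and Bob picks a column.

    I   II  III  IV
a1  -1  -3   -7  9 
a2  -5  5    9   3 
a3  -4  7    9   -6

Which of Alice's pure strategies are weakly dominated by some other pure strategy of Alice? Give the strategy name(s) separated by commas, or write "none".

a1: no other strategy beats it everywhere (a2 at I (-1>-5); a3 at I (-1>-4)).
Nothing dominates a2: a1 at II (5>-3); a3 at IV (3>-6).
a3 is not dominated — it holds its own against a1 at II (7>-3); a2 at I (-4>-5).

none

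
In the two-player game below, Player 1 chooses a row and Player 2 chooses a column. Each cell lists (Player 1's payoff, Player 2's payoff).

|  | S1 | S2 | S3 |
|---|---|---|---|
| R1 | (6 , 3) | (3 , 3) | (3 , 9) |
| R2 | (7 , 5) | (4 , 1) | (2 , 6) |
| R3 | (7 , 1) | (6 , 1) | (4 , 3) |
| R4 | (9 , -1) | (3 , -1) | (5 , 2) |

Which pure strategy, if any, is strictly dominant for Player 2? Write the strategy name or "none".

S3 vs S1: R1: 9>3, R2: 6>5, R3: 3>1, R4: 2>-1.
S3 vs S2: R1: 9>3, R2: 6>1, R3: 3>1, R4: 2>-1.
S3 strictly beats every other strategy against every opponent action, so it is strictly dominant.

S3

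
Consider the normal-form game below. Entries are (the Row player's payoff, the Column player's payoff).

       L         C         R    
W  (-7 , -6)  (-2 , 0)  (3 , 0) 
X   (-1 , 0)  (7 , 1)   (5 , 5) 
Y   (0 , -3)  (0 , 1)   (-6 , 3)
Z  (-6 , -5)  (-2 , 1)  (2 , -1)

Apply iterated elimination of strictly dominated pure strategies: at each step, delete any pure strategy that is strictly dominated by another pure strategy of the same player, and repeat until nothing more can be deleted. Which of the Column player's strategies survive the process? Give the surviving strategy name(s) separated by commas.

For the Row player, X strictly dominates W on the remaining columns (L: -1>-7, C: 7>-2, R: 5>3); eliminate W.
For the Row player, X strictly dominates Z on the remaining columns (L: -1>-6, C: 7>-2, R: 5>2); eliminate Z.
Column L is eliminated: C beats it against every remaining row (X: 1>0, Y: 1>-3).
For the Row player, X strictly dominates Y on the remaining columns (C: 7>0, R: 5>-6); eliminate Y.
The Column player's strategy C is strictly dominated by R (X: 5>1) and is removed.
Among the remaining strategies, none is strictly dominated by another pure strategy of the same player, so the elimination stops.
Surviving strategies — the Row player: {X}; the Column player: {R}.

R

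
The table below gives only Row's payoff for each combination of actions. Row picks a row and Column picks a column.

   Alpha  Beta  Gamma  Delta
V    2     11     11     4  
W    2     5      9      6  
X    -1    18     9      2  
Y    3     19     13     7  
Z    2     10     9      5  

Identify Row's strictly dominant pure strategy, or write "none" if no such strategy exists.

Y vs V: Alpha: 3>2, Beta: 19>11, Gamma: 13>11, Delta: 7>4.
Y vs W: Alpha: 3>2, Beta: 19>5, Gamma: 13>9, Delta: 7>6.
Y vs X: Alpha: 3>-1, Beta: 19>18, Gamma: 13>9, Delta: 7>2.
Y vs Z: Alpha: 3>2, Beta: 19>10, Gamma: 13>9, Delta: 7>5.
Y strictly beats every other strategy against every opponent action, so it is strictly dominant.

Y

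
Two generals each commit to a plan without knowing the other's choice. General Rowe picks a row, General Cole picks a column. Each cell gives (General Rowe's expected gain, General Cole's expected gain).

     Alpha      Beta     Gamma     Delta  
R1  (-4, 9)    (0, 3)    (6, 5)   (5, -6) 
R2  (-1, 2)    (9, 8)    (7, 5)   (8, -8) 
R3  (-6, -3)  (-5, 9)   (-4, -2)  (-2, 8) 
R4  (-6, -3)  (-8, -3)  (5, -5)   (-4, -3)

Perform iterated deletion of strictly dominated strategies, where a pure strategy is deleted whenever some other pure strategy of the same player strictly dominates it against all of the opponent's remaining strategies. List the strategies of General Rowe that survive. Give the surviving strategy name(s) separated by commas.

For General Rowe, R2 strictly dominates R1 on the remaining columns (Alpha: -1>-4, Beta: 9>0, Gamma: 7>6, Delta: 8>5); eliminate R1.
General Rowe's strategy R3 is strictly dominated by R2 (Alpha: -1>-6, Beta: 9>-5, Gamma: 7>-4, Delta: 8>-2) and is removed.
For General Rowe, R2 strictly dominates R4 on the remaining columns (Alpha: -1>-6, Beta: 9>-8, Gamma: 7>5, Delta: 8>-4); eliminate R4.
General Cole's strategy Alpha is strictly dominated by Beta (R2: 8>2) and is removed.
General Cole's strategy Gamma is strictly dominated by Beta (R2: 8>5) and is removed.
Column Delta is eliminated: Beta beats it against every remaining row (R2: 8>-8).
Among the remaining strategies, none is strictly dominated by another pure strategy of the same player, so the elimination stops.
Surviving strategies — General Rowe: {R2}; General Cole: {Beta}.

R2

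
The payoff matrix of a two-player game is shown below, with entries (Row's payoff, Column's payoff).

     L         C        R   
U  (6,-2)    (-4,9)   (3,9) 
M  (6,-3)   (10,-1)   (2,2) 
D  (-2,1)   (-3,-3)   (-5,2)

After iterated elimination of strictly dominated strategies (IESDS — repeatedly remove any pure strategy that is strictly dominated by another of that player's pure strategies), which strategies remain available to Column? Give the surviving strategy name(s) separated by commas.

C, R

Row's strategy D is strictly dominated by M (L: 6>-2, C: 10>-3, R: 2>-5) and is removed.
Column L is eliminated: C beats it against every remaining row (U: 9>-2, M: -1>-3).
Among the remaining strategies, none is strictly dominated by another pure strategy of the same player, so the elimination stops.
Surviving strategies — Row: {U, M}; Column: {C, R}.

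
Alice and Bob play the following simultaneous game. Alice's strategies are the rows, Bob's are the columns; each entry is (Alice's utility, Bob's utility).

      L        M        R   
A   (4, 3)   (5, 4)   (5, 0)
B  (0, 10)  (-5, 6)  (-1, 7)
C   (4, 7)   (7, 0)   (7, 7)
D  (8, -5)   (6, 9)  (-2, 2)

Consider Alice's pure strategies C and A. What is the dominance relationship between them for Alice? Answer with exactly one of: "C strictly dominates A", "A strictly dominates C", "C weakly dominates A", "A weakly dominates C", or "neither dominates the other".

C weakly dominates A

Compare C to A across each choice by Bob: L: 4=4, M: 7>5, R: 7>5.
C is at least as good everywhere and strictly better somewhere (tied only at L), so C weakly but not strictly dominates A.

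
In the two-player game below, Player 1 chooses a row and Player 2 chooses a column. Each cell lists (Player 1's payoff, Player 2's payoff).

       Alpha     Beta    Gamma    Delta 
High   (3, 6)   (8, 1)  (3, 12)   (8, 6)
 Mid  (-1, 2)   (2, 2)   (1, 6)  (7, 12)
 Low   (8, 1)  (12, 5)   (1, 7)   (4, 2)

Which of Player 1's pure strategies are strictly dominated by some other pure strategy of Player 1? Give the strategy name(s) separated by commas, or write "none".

Mid

High is not dominated — it holds its own against Mid at Alpha (3>-1); Low at Gamma (3>1).
Mid is strictly dominated by High (Alpha: 3>-1, Beta: 8>2, Gamma: 3>1, Delta: 8>7).
Nothing dominates Low: High at Alpha (8>3); Mid at Alpha (8>-1).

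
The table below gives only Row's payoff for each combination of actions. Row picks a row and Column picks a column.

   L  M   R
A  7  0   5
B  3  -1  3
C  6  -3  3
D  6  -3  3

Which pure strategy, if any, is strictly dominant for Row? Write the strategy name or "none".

A

A vs B: L: 7>3, M: 0>-1, R: 5>3.
A vs C: L: 7>6, M: 0>-3, R: 5>3.
A vs D: L: 7>6, M: 0>-3, R: 5>3.
A strictly beats every other strategy against every opponent action, so it is strictly dominant.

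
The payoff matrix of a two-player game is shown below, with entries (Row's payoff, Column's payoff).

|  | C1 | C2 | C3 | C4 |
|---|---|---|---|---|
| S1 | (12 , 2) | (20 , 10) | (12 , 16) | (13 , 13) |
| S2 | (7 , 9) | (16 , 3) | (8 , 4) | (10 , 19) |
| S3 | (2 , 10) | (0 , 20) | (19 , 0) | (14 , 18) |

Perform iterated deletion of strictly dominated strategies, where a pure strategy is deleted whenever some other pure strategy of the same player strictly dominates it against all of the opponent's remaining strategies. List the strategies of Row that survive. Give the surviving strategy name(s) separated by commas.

For Row, S1 strictly dominates S2 on the remaining columns (C1: 12>7, C2: 20>16, C3: 12>8, C4: 13>10); eliminate S2.
For Column, C2 strictly dominates C1 on the remaining rows (S1: 10>2, S3: 20>10); eliminate C1.
Among the remaining strategies, none is strictly dominated by another pure strategy of the same player, so the elimination stops.
Surviving strategies — Row: {S1, S3}; Column: {C2, C3, C4}.

S1, S3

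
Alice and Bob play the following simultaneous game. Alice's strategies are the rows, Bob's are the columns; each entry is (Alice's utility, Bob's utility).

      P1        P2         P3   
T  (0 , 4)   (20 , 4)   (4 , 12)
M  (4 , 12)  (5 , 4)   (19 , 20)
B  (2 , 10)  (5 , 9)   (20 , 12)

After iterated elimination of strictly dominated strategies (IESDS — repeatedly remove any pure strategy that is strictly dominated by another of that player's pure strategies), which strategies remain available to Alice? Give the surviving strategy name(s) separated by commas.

B

For Bob, P3 strictly dominates P1 on the remaining rows (T: 12>4, M: 20>12, B: 12>10); eliminate P1.
For Bob, P3 strictly dominates P2 on the remaining rows (T: 12>4, M: 20>4, B: 12>9); eliminate P2.
Row T is eliminated: M beats it against every remaining column (P3: 19>4).
Row M is eliminated: B beats it against every remaining column (P3: 20>19).
Among the remaining strategies, none is strictly dominated by another pure strategy of the same player, so the elimination stops.
Surviving strategies — Alice: {B}; Bob: {P3}.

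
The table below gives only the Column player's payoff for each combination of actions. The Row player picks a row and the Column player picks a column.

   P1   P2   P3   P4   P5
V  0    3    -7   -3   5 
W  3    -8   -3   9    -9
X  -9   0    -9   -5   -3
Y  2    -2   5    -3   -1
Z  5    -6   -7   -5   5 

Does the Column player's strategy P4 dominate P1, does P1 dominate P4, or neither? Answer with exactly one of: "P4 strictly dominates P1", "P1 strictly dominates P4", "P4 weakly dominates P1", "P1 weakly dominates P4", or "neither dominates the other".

P4's payoffs vs P1's, by the Row player's action — V: -3<0, W: 9>3, X: -5>-9, Y: -3<2, Z: -5<5.
P4 does better at W, X but worse at V, Y, Z; neither strategy dominates the other.

neither dominates the other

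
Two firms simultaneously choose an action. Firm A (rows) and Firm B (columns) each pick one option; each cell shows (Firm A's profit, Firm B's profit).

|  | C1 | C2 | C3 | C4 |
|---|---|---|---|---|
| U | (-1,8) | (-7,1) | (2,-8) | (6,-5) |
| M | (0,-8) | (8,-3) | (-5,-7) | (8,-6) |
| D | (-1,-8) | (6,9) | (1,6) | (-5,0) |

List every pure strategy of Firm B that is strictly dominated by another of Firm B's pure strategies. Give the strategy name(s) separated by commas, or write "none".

C3, C4

C1 is not dominated — it holds its own against C2 at U (8>1); C3 at U (8>-8); C4 at U (8>-5).
Nothing dominates C2: C1 at M (-3>-8); C3 at U (1>-8); C4 at U (1>-5).
C3 is strictly dominated by C2 (U: 1>-8, M: -3>-7, D: 9>6).
C2 strictly dominates C4 — U: 1>-5, M: -3>-6, D: 9>0.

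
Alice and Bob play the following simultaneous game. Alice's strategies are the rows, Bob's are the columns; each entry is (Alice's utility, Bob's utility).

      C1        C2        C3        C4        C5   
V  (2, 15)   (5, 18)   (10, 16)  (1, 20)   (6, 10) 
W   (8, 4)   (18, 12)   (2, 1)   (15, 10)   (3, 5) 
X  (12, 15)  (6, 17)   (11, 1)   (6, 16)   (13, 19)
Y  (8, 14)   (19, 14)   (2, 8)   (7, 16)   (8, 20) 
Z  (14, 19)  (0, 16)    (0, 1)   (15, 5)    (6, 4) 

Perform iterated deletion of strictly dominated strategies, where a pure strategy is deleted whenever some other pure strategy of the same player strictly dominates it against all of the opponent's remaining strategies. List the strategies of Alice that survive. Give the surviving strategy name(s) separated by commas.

Alice's strategy V is strictly dominated by X (C1: 12>2, C2: 6>5, C3: 11>10, C4: 6>1, C5: 13>6) and is removed.
For Bob, C1 strictly dominates C3 on the remaining rows (W: 4>1, X: 15>1, Y: 14>8, Z: 19>1); eliminate C3.
Among the remaining strategies, none is strictly dominated by another pure strategy of the same player, so the elimination stops.
Surviving strategies — Alice: {W, X, Y, Z}; Bob: {C1, C2, C4, C5}.

W, X, Y, Z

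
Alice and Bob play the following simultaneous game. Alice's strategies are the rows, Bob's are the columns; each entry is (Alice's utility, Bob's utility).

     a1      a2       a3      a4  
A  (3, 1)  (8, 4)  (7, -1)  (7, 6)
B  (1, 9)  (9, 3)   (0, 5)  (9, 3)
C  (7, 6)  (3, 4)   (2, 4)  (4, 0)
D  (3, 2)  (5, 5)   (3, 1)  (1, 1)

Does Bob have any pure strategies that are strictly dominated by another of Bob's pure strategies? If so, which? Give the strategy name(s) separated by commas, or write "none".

a3

a1 is not dominated — it holds its own against a2 at B (9>3); a3 at A (1>-1); a4 at B (9>3).
a2 is not dominated — it holds its own against a1 at A (4>1); a3 at A (4>-1); a4 at B (3=3).
a1 strictly dominates a3 — A: 1>-1, B: 9>5, C: 6>4, D: 2>1.
a4: no other strategy beats it everywhere (a1 at A (6>1); a2 at A (6>4); a3 at A (6>-1)).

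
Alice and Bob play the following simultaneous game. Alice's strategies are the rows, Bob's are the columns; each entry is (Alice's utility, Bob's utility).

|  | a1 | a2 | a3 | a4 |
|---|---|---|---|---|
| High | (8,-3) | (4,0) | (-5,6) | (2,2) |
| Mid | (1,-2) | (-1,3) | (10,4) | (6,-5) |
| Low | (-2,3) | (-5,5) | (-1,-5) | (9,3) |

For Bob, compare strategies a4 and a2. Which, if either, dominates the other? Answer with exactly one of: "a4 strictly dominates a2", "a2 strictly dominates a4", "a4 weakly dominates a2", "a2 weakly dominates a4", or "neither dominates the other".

Compare a4 to a2 across each choice by Alice: High: 2>0, Mid: -5<3, Low: 3<5.
a4 does better at High but worse at Mid, Low; neither strategy dominates the other.

neither dominates the other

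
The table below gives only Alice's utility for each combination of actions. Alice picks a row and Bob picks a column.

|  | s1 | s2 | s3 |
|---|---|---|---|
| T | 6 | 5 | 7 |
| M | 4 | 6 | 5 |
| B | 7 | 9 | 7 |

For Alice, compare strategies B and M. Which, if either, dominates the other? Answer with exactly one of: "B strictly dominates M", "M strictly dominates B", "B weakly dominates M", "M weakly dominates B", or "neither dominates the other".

B strictly dominates M

Compare B to M across every action of Bob: s1: 7>4, s2: 9>6, s3: 7>5.
Every comparison favours B, so B strictly dominates M.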